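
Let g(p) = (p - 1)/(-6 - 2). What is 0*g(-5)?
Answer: 0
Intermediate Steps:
g(p) = ⅛ - p/8 (g(p) = (-1 + p)/(-8) = (-1 + p)*(-⅛) = ⅛ - p/8)
0*g(-5) = 0*(⅛ - ⅛*(-5)) = 0*(⅛ + 5/8) = 0*(¾) = 0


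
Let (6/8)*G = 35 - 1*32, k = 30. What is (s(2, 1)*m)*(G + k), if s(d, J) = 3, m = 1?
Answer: 102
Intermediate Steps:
G = 4 (G = 4*(35 - 1*32)/3 = 4*(35 - 32)/3 = (4/3)*3 = 4)
(s(2, 1)*m)*(G + k) = (3*1)*(4 + 30) = 3*34 = 102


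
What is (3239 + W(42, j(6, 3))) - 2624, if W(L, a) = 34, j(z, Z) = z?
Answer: 649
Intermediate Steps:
(3239 + W(42, j(6, 3))) - 2624 = (3239 + 34) - 2624 = 3273 - 2624 = 649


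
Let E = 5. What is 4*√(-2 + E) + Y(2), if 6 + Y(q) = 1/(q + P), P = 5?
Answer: -41/7 + 4*√3 ≈ 1.0711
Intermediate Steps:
Y(q) = -6 + 1/(5 + q) (Y(q) = -6 + 1/(q + 5) = -6 + 1/(5 + q))
4*√(-2 + E) + Y(2) = 4*√(-2 + 5) + (-29 - 6*2)/(5 + 2) = 4*√3 + (-29 - 12)/7 = 4*√3 + (⅐)*(-41) = 4*√3 - 41/7 = -41/7 + 4*√3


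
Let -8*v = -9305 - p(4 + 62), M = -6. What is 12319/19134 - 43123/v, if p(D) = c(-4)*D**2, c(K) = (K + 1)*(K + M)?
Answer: -4876448641/2678472990 ≈ -1.8206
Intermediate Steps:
c(K) = (1 + K)*(-6 + K) (c(K) = (K + 1)*(K - 6) = (1 + K)*(-6 + K))
p(D) = 30*D**2 (p(D) = (-6 + (-4)**2 - 5*(-4))*D**2 = (-6 + 16 + 20)*D**2 = 30*D**2)
v = 139985/8 (v = -(-9305 - 30*(4 + 62)**2)/8 = -(-9305 - 30*66**2)/8 = -(-9305 - 30*4356)/8 = -(-9305 - 1*130680)/8 = -(-9305 - 130680)/8 = -1/8*(-139985) = 139985/8 ≈ 17498.)
12319/19134 - 43123/v = 12319/19134 - 43123/139985/8 = 12319*(1/19134) - 43123*8/139985 = 12319/19134 - 344984/139985 = -4876448641/2678472990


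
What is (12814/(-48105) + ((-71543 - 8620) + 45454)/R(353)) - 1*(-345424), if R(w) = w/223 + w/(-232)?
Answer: -1244126470354/5660355 ≈ -2.1980e+5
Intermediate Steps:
R(w) = 9*w/51736 (R(w) = w*(1/223) + w*(-1/232) = w/223 - w/232 = 9*w/51736)
(12814/(-48105) + ((-71543 - 8620) + 45454)/R(353)) - 1*(-345424) = (12814/(-48105) + ((-71543 - 8620) + 45454)/(((9/51736)*353))) - 1*(-345424) = (12814*(-1/48105) + (-80163 + 45454)/(3177/51736)) + 345424 = (-12814/48105 - 34709*51736/3177) + 345424 = (-12814/48105 - 1795704824/3177) + 345424 = -3199348935874/5660355 + 345424 = -1244126470354/5660355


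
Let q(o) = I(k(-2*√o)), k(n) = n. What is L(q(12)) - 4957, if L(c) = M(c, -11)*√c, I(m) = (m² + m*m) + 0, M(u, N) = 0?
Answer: -4957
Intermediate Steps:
I(m) = 2*m² (I(m) = (m² + m²) + 0 = 2*m² + 0 = 2*m²)
q(o) = 8*o (q(o) = 2*(-2*√o)² = 2*(4*o) = 8*o)
L(c) = 0 (L(c) = 0*√c = 0)
L(q(12)) - 4957 = 0 - 4957 = -4957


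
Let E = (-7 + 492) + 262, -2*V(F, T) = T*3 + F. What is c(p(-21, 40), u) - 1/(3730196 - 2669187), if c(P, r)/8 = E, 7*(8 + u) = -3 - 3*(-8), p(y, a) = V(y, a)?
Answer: 6340589783/1061009 ≈ 5976.0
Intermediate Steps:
V(F, T) = -3*T/2 - F/2 (V(F, T) = -(T*3 + F)/2 = -(3*T + F)/2 = -(F + 3*T)/2 = -3*T/2 - F/2)
p(y, a) = -3*a/2 - y/2
E = 747 (E = 485 + 262 = 747)
u = -5 (u = -8 + (-3 - 3*(-8))/7 = -8 + (-3 + 24)/7 = -8 + (⅐)*21 = -8 + 3 = -5)
c(P, r) = 5976 (c(P, r) = 8*747 = 5976)
c(p(-21, 40), u) - 1/(3730196 - 2669187) = 5976 - 1/(3730196 - 2669187) = 5976 - 1/1061009 = 6340589783/1061009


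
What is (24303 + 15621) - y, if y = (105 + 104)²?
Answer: -3757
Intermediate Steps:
y = 43681 (y = 209² = 43681)
(24303 + 15621) - y = (24303 + 15621) - 1*43681 = 39924 - 43681 = -3757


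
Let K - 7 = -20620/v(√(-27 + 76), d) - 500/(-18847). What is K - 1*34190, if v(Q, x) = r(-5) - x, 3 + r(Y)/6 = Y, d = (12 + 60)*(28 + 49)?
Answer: -900559452113/26348106 ≈ -34179.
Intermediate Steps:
d = 5544 (d = 72*77 = 5544)
r(Y) = -18 + 6*Y
v(Q, x) = -48 - x (v(Q, x) = (-18 + 6*(-5)) - x = (-18 - 30) - x = -48 - x)
K = 282292027/26348106 (K = 7 + (-20620/(-48 - 1*5544) - 500/(-18847)) = 7 + (-20620/(-48 - 5544) - 500*(-1/18847)) = 7 + (-20620/(-5592) + 500/18847) = 7 + (-20620*(-1/5592) + 500/18847) = 7 + (5155/1398 + 500/18847) = 7 + 97855285/26348106 = 282292027/26348106 ≈ 10.714)
K - 1*34190 = 282292027/26348106 - 1*34190 = 282292027/26348106 - 34190 = -900559452113/26348106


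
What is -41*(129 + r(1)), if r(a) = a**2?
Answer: -5330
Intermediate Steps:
-41*(129 + r(1)) = -41*(129 + 1**2) = -41*(129 + 1) = -41*130 = -5330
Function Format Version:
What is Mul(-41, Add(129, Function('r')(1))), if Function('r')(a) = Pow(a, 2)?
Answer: -5330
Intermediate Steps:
Mul(-41, Add(129, Function('r')(1))) = Mul(-41, Add(129, Pow(1, 2))) = Mul(-41, Add(129, 1)) = Mul(-41, 130) = -5330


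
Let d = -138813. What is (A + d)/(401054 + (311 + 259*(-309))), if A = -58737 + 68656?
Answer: -3791/9451 ≈ -0.40112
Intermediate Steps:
A = 9919
(A + d)/(401054 + (311 + 259*(-309))) = (9919 - 138813)/(401054 + (311 + 259*(-309))) = -128894/(401054 + (311 - 80031)) = -128894/(401054 - 79720) = -128894/321334 = -128894*1/321334 = -3791/9451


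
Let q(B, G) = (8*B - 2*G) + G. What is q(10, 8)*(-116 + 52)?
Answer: -4608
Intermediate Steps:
q(B, G) = -G + 8*B (q(B, G) = (-2*G + 8*B) + G = -G + 8*B)
q(10, 8)*(-116 + 52) = (-1*8 + 8*10)*(-116 + 52) = (-8 + 80)*(-64) = 72*(-64) = -4608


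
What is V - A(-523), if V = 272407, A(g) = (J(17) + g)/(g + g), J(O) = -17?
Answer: 142468591/523 ≈ 2.7241e+5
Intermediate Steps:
A(g) = (-17 + g)/(2*g) (A(g) = (-17 + g)/(g + g) = (-17 + g)/((2*g)) = (-17 + g)*(1/(2*g)) = (-17 + g)/(2*g))
V - A(-523) = 272407 - (-17 - 523)/(2*(-523)) = 272407 - (-1)*(-540)/(2*523) = 272407 - 1*270/523 = 272407 - 270/523 = 142468591/523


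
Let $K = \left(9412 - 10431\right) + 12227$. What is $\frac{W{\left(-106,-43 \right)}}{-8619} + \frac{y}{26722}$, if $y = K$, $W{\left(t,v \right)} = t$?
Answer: $\frac{49717142}{115158459} \approx 0.43173$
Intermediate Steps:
$K = 11208$ ($K = -1019 + 12227 = 11208$)
$y = 11208$
$\frac{W{\left(-106,-43 \right)}}{-8619} + \frac{y}{26722} = - \frac{106}{-8619} + \frac{11208}{26722} = \left(-106\right) \left(- \frac{1}{8619}\right) + 11208 \cdot \frac{1}{26722} = \frac{106}{8619} + \frac{5604}{13361} = \frac{49717142}{115158459}$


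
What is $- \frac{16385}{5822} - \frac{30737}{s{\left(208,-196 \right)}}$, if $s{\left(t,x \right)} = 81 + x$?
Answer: $\frac{177066539}{669530} \approx 264.46$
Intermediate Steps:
$- \frac{16385}{5822} - \frac{30737}{s{\left(208,-196 \right)}} = - \frac{16385}{5822} - \frac{30737}{81 - 196} = \left(-16385\right) \frac{1}{5822} - \frac{30737}{-115} = - \frac{16385}{5822} - - \frac{30737}{115} = - \frac{16385}{5822} + \frac{30737}{115} = \frac{177066539}{669530}$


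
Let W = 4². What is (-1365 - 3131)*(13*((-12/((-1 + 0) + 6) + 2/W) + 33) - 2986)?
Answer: 58146206/5 ≈ 1.1629e+7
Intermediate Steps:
W = 16
(-1365 - 3131)*(13*((-12/((-1 + 0) + 6) + 2/W) + 33) - 2986) = (-1365 - 3131)*(13*((-12/((-1 + 0) + 6) + 2/16) + 33) - 2986) = -4496*(13*((-12/(-1 + 6) + 2*(1/16)) + 33) - 2986) = -4496*(13*((-12/5 + ⅛) + 33) - 2986) = -4496*(13*(-91/40 + 33) - 2986) = -4496*(13*(1229/40) - 2986) = -4496*(15977/40 - 2986) = -4496*(-103463/40) = 58146206/5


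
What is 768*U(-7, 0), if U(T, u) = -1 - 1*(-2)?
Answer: 768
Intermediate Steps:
U(T, u) = 1 (U(T, u) = -1 + 2 = 1)
768*U(-7, 0) = 768*1 = 768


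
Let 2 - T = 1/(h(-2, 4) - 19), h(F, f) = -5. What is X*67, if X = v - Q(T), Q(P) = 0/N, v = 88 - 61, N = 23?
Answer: 1809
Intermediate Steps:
T = 49/24 (T = 2 - 1/(-5 - 19) = 2 - 1/(-24) = 2 - 1*(-1/24) = 2 + 1/24 = 49/24 ≈ 2.0417)
v = 27
Q(P) = 0 (Q(P) = 0/23 = 0*(1/23) = 0)
X = 27 (X = 27 - 1*0 = 27 + 0 = 27)
X*67 = 27*67 = 1809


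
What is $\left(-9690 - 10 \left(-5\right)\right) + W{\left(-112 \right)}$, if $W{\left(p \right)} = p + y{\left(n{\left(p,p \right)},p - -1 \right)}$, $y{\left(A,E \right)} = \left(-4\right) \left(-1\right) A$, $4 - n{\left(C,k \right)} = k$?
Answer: $-9288$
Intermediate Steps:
$n{\left(C,k \right)} = 4 - k$
$y{\left(A,E \right)} = 4 A$
$W{\left(p \right)} = 16 - 3 p$ ($W{\left(p \right)} = p + 4 \left(4 - p\right) = p - \left(-16 + 4 p\right) = 16 - 3 p$)
$\left(-9690 - 10 \left(-5\right)\right) + W{\left(-112 \right)} = \left(-9690 - 10 \left(-5\right)\right) + \left(16 - -336\right) = \left(-9690 - -50\right) + \left(16 + 336\right) = \left(-9690 + 50\right) + 352 = -9640 + 352 = -9288$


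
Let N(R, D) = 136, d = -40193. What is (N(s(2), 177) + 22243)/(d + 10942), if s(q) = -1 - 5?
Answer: -22379/29251 ≈ -0.76507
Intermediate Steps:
s(q) = -6
(N(s(2), 177) + 22243)/(d + 10942) = (136 + 22243)/(-40193 + 10942) = 22379/(-29251) = 22379*(-1/29251) = -22379/29251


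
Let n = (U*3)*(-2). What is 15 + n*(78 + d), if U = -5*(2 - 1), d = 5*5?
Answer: 3105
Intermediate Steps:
d = 25
U = -5 (U = -5*1 = -5)
n = 30 (n = -5*3*(-2) = -15*(-2) = 30)
15 + n*(78 + d) = 15 + 30*(78 + 25) = 15 + 30*103 = 15 + 3090 = 3105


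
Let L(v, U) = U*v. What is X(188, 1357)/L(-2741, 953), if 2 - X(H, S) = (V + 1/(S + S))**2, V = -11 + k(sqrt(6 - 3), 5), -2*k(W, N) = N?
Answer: 331902863/4810183358677 ≈ 6.9000e-5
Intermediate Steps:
k(W, N) = -N/2
V = -27/2 (V = -11 - 1/2*5 = -11 - 5/2 = -27/2 ≈ -13.500)
X(H, S) = 2 - (-27/2 + 1/(2*S))**2 (X(H, S) = 2 - (-27/2 + 1/(S + S))**2 = 2 - (-27/2 + 1/(2*S))**2)
X(188, 1357)/L(-2741, 953) = ((1/4)*(-1 - 721*1357**2 + 54*1357)/1357**2)/((953*(-2741))) = ((1/4)*(1/1841449)*(-1 - 721*1841449 + 73278))/(-2612173) = ((1/4)*(1/1841449)*(-1 - 1327684729 + 73278))*(-1/2612173) = ((1/4)*(1/1841449)*(-1327611452))*(-1/2612173) = -331902863/1841449*(-1/2612173) = 331902863/4810183358677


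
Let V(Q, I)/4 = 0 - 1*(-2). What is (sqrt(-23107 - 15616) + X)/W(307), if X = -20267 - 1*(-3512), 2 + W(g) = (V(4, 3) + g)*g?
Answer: -16755/96703 + I*sqrt(38723)/96703 ≈ -0.17326 + 0.0020349*I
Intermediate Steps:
V(Q, I) = 8 (V(Q, I) = 4*(0 - 1*(-2)) = 4*(0 + 2) = 4*2 = 8)
W(g) = -2 + g*(8 + g) (W(g) = -2 + (8 + g)*g = -2 + g*(8 + g))
X = -16755 (X = -20267 + 3512 = -16755)
(sqrt(-23107 - 15616) + X)/W(307) = (sqrt(-23107 - 15616) - 16755)/(-2 + 307**2 + 8*307) = (sqrt(-38723) - 16755)/(-2 + 94249 + 2456) = (I*sqrt(38723) - 16755)/96703 = (-16755 + I*sqrt(38723))*(1/96703) = -16755/96703 + I*sqrt(38723)/96703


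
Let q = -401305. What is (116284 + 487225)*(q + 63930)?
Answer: -203608848875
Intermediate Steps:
(116284 + 487225)*(q + 63930) = (116284 + 487225)*(-401305 + 63930) = 603509*(-337375) = -203608848875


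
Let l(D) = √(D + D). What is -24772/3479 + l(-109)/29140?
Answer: -24772/3479 + I*√218/29140 ≈ -7.1204 + 0.00050669*I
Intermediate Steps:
l(D) = √2*√D (l(D) = √(2*D) = √2*√D)
-24772/3479 + l(-109)/29140 = -24772/3479 + (√2*√(-109))/29140 = -24772*1/3479 + (√2*(I*√109))*(1/29140) = -24772/3479 + (I*√218)*(1/29140) = -24772/3479 + I*√218/29140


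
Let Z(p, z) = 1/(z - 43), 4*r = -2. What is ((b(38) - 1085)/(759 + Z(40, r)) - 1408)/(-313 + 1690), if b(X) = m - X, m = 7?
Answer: -93068740/90924687 ≈ -1.0236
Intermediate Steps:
r = -½ (r = (¼)*(-2) = -½ ≈ -0.50000)
b(X) = 7 - X
Z(p, z) = 1/(-43 + z)
((b(38) - 1085)/(759 + Z(40, r)) - 1408)/(-313 + 1690) = (((7 - 1*38) - 1085)/(759 + 1/(-43 - ½)) - 1408)/(-313 + 1690) = (((7 - 38) - 1085)/(759 + 1/(-87/2)) - 1408)/1377 = ((-31 - 1085)/(759 - 2/87) - 1408)*(1/1377) = (-1116/66031/87 - 1408)*(1/1377) = (-1116*87/66031 - 1408)*(1/1377) = (-97092/66031 - 1408)*(1/1377) = -93068740/66031*1/1377 = -93068740/90924687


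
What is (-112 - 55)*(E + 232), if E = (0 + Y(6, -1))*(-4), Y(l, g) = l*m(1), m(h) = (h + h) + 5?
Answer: -10688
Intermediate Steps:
m(h) = 5 + 2*h (m(h) = 2*h + 5 = 5 + 2*h)
Y(l, g) = 7*l (Y(l, g) = l*(5 + 2*1) = l*(5 + 2) = l*7 = 7*l)
E = -168 (E = (0 + 7*6)*(-4) = (0 + 42)*(-4) = 42*(-4) = -168)
(-112 - 55)*(E + 232) = (-112 - 55)*(-168 + 232) = -167*64 = -10688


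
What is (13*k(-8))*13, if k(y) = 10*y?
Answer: -13520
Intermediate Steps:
(13*k(-8))*13 = (13*(10*(-8)))*13 = (13*(-80))*13 = -1040*13 = -13520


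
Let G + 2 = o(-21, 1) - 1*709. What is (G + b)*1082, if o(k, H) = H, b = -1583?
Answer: -2481026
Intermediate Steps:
G = -710 (G = -2 + (1 - 1*709) = -2 + (1 - 709) = -2 - 708 = -710)
(G + b)*1082 = (-710 - 1583)*1082 = -2293*1082 = -2481026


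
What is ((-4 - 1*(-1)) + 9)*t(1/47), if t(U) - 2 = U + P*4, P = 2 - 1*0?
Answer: 2826/47 ≈ 60.128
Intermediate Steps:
P = 2 (P = 2 + 0 = 2)
t(U) = 10 + U (t(U) = 2 + (U + 2*4) = 2 + (U + 8) = 2 + (8 + U) = 10 + U)
((-4 - 1*(-1)) + 9)*t(1/47) = ((-4 - 1*(-1)) + 9)*(10 + 1/47) = ((-4 + 1) + 9)*(10 + 1/47) = (-3 + 9)*(471/47) = 6*(471/47) = 2826/47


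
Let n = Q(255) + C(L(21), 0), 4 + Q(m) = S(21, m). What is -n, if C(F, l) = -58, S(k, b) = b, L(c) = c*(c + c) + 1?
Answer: -193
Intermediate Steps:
L(c) = 1 + 2*c**2 (L(c) = c*(2*c) + 1 = 2*c**2 + 1 = 1 + 2*c**2)
Q(m) = -4 + m
n = 193 (n = (-4 + 255) - 58 = 251 - 58 = 193)
-n = -1*193 = -193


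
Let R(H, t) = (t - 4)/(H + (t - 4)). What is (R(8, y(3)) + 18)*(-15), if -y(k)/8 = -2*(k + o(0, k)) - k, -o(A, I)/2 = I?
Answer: -291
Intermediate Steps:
o(A, I) = -2*I
y(k) = -8*k (y(k) = -8*(-2*(k - 2*k) - k) = -8*(-(-2)*k - k) = -8*(2*k - k) = -8*k)
R(H, t) = (-4 + t)/(-4 + H + t) (R(H, t) = (-4 + t)/(H + (-4 + t)) = (-4 + t)/(-4 + H + t))
(R(8, y(3)) + 18)*(-15) = ((-4 - 8*3)/(-4 + 8 - 8*3) + 18)*(-15) = ((-4 - 24)/(-4 + 8 - 24) + 18)*(-15) = (-28/(-20) + 18)*(-15) = (-1/20*(-28) + 18)*(-15) = (7/5 + 18)*(-15) = (97/5)*(-15) = -291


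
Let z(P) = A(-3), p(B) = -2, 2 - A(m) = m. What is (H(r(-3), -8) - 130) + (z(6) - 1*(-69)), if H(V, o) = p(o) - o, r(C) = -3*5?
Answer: -50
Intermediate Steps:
A(m) = 2 - m
z(P) = 5 (z(P) = 2 - 1*(-3) = 2 + 3 = 5)
r(C) = -15
H(V, o) = -2 - o
(H(r(-3), -8) - 130) + (z(6) - 1*(-69)) = ((-2 - 1*(-8)) - 130) + (5 - 1*(-69)) = ((-2 + 8) - 130) + (5 + 69) = (6 - 130) + 74 = -124 + 74 = -50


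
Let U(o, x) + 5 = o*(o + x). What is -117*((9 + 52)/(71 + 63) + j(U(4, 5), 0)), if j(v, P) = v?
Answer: -493155/134 ≈ -3680.3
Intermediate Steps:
U(o, x) = -5 + o*(o + x)
-117*((9 + 52)/(71 + 63) + j(U(4, 5), 0)) = -117*((9 + 52)/(71 + 63) + (-5 + 4² + 4*5)) = -117*(61/134 + (-5 + 16 + 20)) = -117*(61*(1/134) + 31) = -117*(61/134 + 31) = -117*4215/134 = -493155/134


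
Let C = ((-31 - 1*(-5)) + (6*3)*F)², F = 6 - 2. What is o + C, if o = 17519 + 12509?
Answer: 32144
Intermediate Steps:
F = 4
C = 2116 (C = ((-31 - 1*(-5)) + (6*3)*4)² = ((-31 + 5) + 18*4)² = (-26 + 72)² = 46² = 2116)
o = 30028
o + C = 30028 + 2116 = 32144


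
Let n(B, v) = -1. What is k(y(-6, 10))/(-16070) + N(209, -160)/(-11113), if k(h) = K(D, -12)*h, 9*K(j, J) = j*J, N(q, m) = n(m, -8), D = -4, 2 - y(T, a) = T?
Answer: -687127/267878865 ≈ -0.0025651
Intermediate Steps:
y(T, a) = 2 - T
N(q, m) = -1
K(j, J) = J*j/9 (K(j, J) = (j*J)/9 = (J*j)/9 = J*j/9)
k(h) = 16*h/3 (k(h) = ((1/9)*(-12)*(-4))*h = 16*h/3)
k(y(-6, 10))/(-16070) + N(209, -160)/(-11113) = (16*(2 - 1*(-6))/3)/(-16070) - 1/(-11113) = (16*(2 + 6)/3)*(-1/16070) - 1*(-1/11113) = ((16/3)*8)*(-1/16070) + 1/11113 = (128/3)*(-1/16070) + 1/11113 = -64/24105 + 1/11113 = -687127/267878865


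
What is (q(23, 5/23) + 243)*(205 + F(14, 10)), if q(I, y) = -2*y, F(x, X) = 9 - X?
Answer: 1138116/23 ≈ 49483.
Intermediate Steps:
(q(23, 5/23) + 243)*(205 + F(14, 10)) = (-10/23 + 243)*(205 + (9 - 1*10)) = (-10/23 + 243)*(205 + (9 - 10)) = (-2*5/23 + 243)*(205 - 1) = (-10/23 + 243)*204 = (5579/23)*204 = 1138116/23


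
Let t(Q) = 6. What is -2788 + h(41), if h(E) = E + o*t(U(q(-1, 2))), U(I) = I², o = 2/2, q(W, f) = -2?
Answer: -2741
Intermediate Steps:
o = 1 (o = 2*(½) = 1)
h(E) = 6 + E (h(E) = E + 1*6 = E + 6 = 6 + E)
-2788 + h(41) = -2788 + (6 + 41) = -2788 + 47 = -2741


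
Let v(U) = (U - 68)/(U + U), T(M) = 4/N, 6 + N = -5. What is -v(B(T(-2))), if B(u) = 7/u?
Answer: -349/154 ≈ -2.2662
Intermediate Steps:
N = -11 (N = -6 - 5 = -11)
T(M) = -4/11 (T(M) = 4/(-11) = 4*(-1/11) = -4/11)
v(U) = (-68 + U)/(2*U) (v(U) = (-68 + U)/((2*U)) = (-68 + U)*(1/(2*U)) = (-68 + U)/(2*U))
-v(B(T(-2))) = -(-68 + 7/(-4/11))/(2*(7/(-4/11))) = -(-68 + 7*(-11/4))/(2*(7*(-11/4))) = -(-68 - 77/4)/(2*(-77/4)) = -(-4)*(-349)/(2*77*4) = -1*349/154 = -349/154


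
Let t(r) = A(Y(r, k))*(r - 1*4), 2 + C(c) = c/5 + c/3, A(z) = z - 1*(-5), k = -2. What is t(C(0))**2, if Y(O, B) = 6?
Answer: 4356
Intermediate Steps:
A(z) = 5 + z (A(z) = z + 5 = 5 + z)
C(c) = -2 + 8*c/15 (C(c) = -2 + (c/5 + c/3) = -2 + 8*c/15)
t(r) = -44 + 11*r (t(r) = (5 + 6)*(r - 1*4) = 11*(r - 4) = 11*(-4 + r) = -44 + 11*r)
t(C(0))**2 = (-44 + 11*(-2 + (8/15)*0))**2 = (-44 + 11*(-2 + 0))**2 = (-44 + 11*(-2))**2 = (-44 - 22)**2 = (-66)**2 = 4356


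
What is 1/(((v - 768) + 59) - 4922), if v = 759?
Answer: -1/4872 ≈ -0.00020525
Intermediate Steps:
1/(((v - 768) + 59) - 4922) = 1/(((759 - 768) + 59) - 4922) = 1/((-9 + 59) - 4922) = 1/(50 - 4922) = 1/(-4872) = -1/4872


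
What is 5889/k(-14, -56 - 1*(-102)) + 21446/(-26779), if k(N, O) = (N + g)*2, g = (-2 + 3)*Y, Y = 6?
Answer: -158044667/428464 ≈ -368.86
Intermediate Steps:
g = 6 (g = (-2 + 3)*6 = 1*6 = 6)
k(N, O) = 12 + 2*N (k(N, O) = (N + 6)*2 = (6 + N)*2 = 12 + 2*N)
5889/k(-14, -56 - 1*(-102)) + 21446/(-26779) = 5889/(12 + 2*(-14)) + 21446/(-26779) = 5889/(12 - 28) + 21446*(-1/26779) = 5889/(-16) - 21446/26779 = 5889*(-1/16) - 21446/26779 = -5889/16 - 21446/26779 = -158044667/428464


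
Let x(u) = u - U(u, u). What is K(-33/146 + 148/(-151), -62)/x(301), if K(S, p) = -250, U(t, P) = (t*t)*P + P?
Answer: 250/27270901 ≈ 9.1673e-6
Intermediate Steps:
U(t, P) = P + P*t² (U(t, P) = t²*P + P = P*t² + P = P + P*t²)
x(u) = u - u*(1 + u²)
K(-33/146 + 148/(-151), -62)/x(301) = -250/((-1*301³)) = -250/((-1*27270901)) = -250/(-27270901) = -250*(-1/27270901) = 250/27270901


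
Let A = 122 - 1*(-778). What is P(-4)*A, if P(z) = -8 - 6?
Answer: -12600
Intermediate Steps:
P(z) = -14
A = 900 (A = 122 + 778 = 900)
P(-4)*A = -14*900 = -12600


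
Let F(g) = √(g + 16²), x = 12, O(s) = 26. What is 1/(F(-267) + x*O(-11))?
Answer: 312/97355 - I*√11/97355 ≈ 0.0032048 - 3.4067e-5*I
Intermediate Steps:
F(g) = √(256 + g) (F(g) = √(g + 256) = √(256 + g))
1/(F(-267) + x*O(-11)) = 1/(√(256 - 267) + 12*26) = 1/(√(-11) + 312) = 1/(I*√11 + 312) = 1/(312 + I*√11)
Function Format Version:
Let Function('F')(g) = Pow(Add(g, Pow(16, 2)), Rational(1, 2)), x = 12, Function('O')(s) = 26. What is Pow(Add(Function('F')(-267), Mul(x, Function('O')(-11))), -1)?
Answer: Add(Rational(312, 97355), Mul(Rational(-1, 97355), I, Pow(11, Rational(1, 2)))) ≈ Add(0.0032048, Mul(-3.4067e-5, I))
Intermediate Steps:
Function('F')(g) = Pow(Add(256, g), Rational(1, 2)) (Function('F')(g) = Pow(Add(g, 256), Rational(1, 2)) = Pow(Add(256, g), Rational(1, 2)))
Pow(Add(Function('F')(-267), Mul(x, Function('O')(-11))), -1) = Pow(Add(Pow(Add(256, -267), Rational(1, 2)), Mul(12, 26)), -1) = Pow(Add(Pow(-11, Rational(1, 2)), 312), -1) = Pow(Add(Mul(I, Pow(11, Rational(1, 2))), 312), -1) = Pow(Add(312, Mul(I, Pow(11, Rational(1, 2)))), -1)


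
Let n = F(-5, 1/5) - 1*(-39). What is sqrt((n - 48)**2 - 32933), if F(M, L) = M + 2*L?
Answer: I*sqrt(818701)/5 ≈ 180.96*I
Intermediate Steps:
n = 172/5 (n = (-5 + 2/5) - 1*(-39) = (-5 + 2*(1/5)) + 39 = (-5 + 2/5) + 39 = -23/5 + 39 = 172/5 ≈ 34.400)
sqrt((n - 48)**2 - 32933) = sqrt((172/5 - 48)**2 - 32933) = sqrt((-68/5)**2 - 32933) = sqrt(4624/25 - 32933) = sqrt(-818701/25) = I*sqrt(818701)/5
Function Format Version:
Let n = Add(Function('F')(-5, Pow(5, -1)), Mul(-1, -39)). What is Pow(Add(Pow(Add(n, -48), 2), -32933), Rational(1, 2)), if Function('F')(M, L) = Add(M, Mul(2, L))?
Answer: Mul(Rational(1, 5), I, Pow(818701, Rational(1, 2))) ≈ Mul(180.96, I)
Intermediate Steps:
n = Rational(172, 5) (n = Add(Add(-5, Mul(2, Pow(5, -1))), Mul(-1, -39)) = Add(Add(-5, Mul(2, Rational(1, 5))), 39) = Add(Add(-5, Rational(2, 5)), 39) = Add(Rational(-23, 5), 39) = Rational(172, 5) ≈ 34.400)
Pow(Add(Pow(Add(n, -48), 2), -32933), Rational(1, 2)) = Pow(Add(Pow(Add(Rational(172, 5), -48), 2), -32933), Rational(1, 2)) = Pow(Add(Pow(Rational(-68, 5), 2), -32933), Rational(1, 2)) = Pow(Add(Rational(4624, 25), -32933), Rational(1, 2)) = Pow(Rational(-818701, 25), Rational(1, 2)) = Mul(Rational(1, 5), I, Pow(818701, Rational(1, 2)))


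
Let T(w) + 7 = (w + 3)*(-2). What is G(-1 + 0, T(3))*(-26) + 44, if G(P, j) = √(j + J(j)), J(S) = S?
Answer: 44 - 26*I*√38 ≈ 44.0 - 160.27*I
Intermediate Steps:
T(w) = -13 - 2*w (T(w) = -7 + (w + 3)*(-2) = -7 + (3 + w)*(-2) = -7 + (-6 - 2*w) = -13 - 2*w)
G(P, j) = √2*√j (G(P, j) = √(j + j) = √(2*j) = √2*√j)
G(-1 + 0, T(3))*(-26) + 44 = (√2*√(-13 - 2*3))*(-26) + 44 = (√2*√(-13 - 6))*(-26) + 44 = (√2*√(-19))*(-26) + 44 = (√2*(I*√19))*(-26) + 44 = (I*√38)*(-26) + 44 = -26*I*√38 + 44 = 44 - 26*I*√38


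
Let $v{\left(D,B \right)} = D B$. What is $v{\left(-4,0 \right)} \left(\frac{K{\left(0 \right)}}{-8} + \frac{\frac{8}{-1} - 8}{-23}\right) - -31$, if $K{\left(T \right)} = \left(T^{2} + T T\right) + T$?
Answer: $31$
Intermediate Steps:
$K{\left(T \right)} = T + 2 T^{2}$ ($K{\left(T \right)} = \left(T^{2} + T^{2}\right) + T = 2 T^{2} + T = T + 2 T^{2}$)
$v{\left(D,B \right)} = B D$
$v{\left(-4,0 \right)} \left(\frac{K{\left(0 \right)}}{-8} + \frac{\frac{8}{-1} - 8}{-23}\right) - -31 = 0 \left(-4\right) \left(\frac{0 \left(1 + 2 \cdot 0\right)}{-8} + \frac{\frac{8}{-1} - 8}{-23}\right) - -31 = 0 \left(0 \left(1 + 0\right) \left(- \frac{1}{8}\right) + \left(8 \left(-1\right) - 8\right) \left(- \frac{1}{23}\right)\right) + 31 = 0 \left(0 \cdot 1 \left(- \frac{1}{8}\right) + \left(-8 - 8\right) \left(- \frac{1}{23}\right)\right) + 31 = 0 \left(0 \left(- \frac{1}{8}\right) - - \frac{16}{23}\right) + 31 = 0 \left(0 + \frac{16}{23}\right) + 31 = 0 \cdot \frac{16}{23} + 31 = 0 + 31 = 31$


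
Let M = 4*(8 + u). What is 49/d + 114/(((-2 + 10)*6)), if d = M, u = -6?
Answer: 17/2 ≈ 8.5000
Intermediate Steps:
M = 8 (M = 4*(8 - 6) = 4*2 = 8)
d = 8
49/d + 114/(((-2 + 10)*6)) = 49/8 + 114/(((-2 + 10)*6)) = 49*(1/8) + 114/((8*6)) = 49/8 + 114/48 = 49/8 + 114*(1/48) = 49/8 + 19/8 = 17/2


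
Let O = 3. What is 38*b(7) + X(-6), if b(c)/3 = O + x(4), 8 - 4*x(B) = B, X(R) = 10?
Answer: 466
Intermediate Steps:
x(B) = 2 - B/4
b(c) = 12 (b(c) = 3*(3 + (2 - 1/4*4)) = 3*(3 + (2 - 1)) = 3*(3 + 1) = 3*4 = 12)
38*b(7) + X(-6) = 38*12 + 10 = 456 + 10 = 466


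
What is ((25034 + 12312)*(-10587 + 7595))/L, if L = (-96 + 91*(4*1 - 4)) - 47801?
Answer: 111739232/47897 ≈ 2332.9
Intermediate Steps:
L = -47897 (L = (-96 + 91*(4 - 4)) - 47801 = (-96 + 91*0) - 47801 = (-96 + 0) - 47801 = -96 - 47801 = -47897)
((25034 + 12312)*(-10587 + 7595))/L = ((25034 + 12312)*(-10587 + 7595))/(-47897) = (37346*(-2992))*(-1/47897) = -111739232*(-1/47897) = 111739232/47897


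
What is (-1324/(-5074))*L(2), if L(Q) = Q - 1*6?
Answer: -2648/2537 ≈ -1.0438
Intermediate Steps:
L(Q) = -6 + Q (L(Q) = Q - 6 = -6 + Q)
(-1324/(-5074))*L(2) = (-1324/(-5074))*(-6 + 2) = -1324*(-1/5074)*(-4) = (662/2537)*(-4) = -2648/2537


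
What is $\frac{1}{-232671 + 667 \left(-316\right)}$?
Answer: $- \frac{1}{443443} \approx -2.2551 \cdot 10^{-6}$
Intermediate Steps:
$\frac{1}{-232671 + 667 \left(-316\right)} = \frac{1}{-232671 - 210772} = \frac{1}{-443443} = - \frac{1}{443443}$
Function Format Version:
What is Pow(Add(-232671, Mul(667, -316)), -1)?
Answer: Rational(-1, 443443) ≈ -2.2551e-6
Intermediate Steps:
Pow(Add(-232671, Mul(667, -316)), -1) = Pow(Add(-232671, -210772), -1) = Pow(-443443, -1) = Rational(-1, 443443)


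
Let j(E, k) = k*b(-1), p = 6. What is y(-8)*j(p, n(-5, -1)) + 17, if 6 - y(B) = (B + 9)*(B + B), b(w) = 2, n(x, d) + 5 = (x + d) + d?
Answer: -511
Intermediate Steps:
n(x, d) = -5 + x + 2*d (n(x, d) = -5 + ((x + d) + d) = -5 + ((d + x) + d) = -5 + (x + 2*d) = -5 + x + 2*d)
y(B) = 6 - 2*B*(9 + B) (y(B) = 6 - (B + 9)*(B + B) = 6 - (9 + B)*2*B = 6 - 2*B*(9 + B))
j(E, k) = 2*k (j(E, k) = k*2 = 2*k)
y(-8)*j(p, n(-5, -1)) + 17 = (6 - 18*(-8) - 2*(-8)**2)*(2*(-5 - 5 + 2*(-1))) + 17 = (6 + 144 - 2*64)*(2*(-5 - 5 - 2)) + 17 = (6 + 144 - 128)*(2*(-12)) + 17 = 22*(-24) + 17 = -528 + 17 = -511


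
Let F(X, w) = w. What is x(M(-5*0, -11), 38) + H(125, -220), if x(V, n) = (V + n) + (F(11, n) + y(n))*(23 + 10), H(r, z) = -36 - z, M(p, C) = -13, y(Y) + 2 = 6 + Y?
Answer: 2849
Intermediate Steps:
y(Y) = 4 + Y (y(Y) = -2 + (6 + Y) = 4 + Y)
x(V, n) = 132 + V + 67*n (x(V, n) = (V + n) + (n + (4 + n))*(23 + 10) = (V + n) + (4 + 2*n)*33 = (V + n) + (132 + 66*n) = 132 + V + 67*n)
x(M(-5*0, -11), 38) + H(125, -220) = (132 - 13 + 67*38) + (-36 - 1*(-220)) = (132 - 13 + 2546) + (-36 + 220) = 2665 + 184 = 2849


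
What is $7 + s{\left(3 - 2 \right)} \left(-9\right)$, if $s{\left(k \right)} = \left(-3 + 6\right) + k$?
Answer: $-29$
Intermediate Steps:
$s{\left(k \right)} = 3 + k$
$7 + s{\left(3 - 2 \right)} \left(-9\right) = 7 + \left(3 + \left(3 - 2\right)\right) \left(-9\right) = 7 + \left(3 + 1\right) \left(-9\right) = 7 + 4 \left(-9\right) = 7 - 36 = -29$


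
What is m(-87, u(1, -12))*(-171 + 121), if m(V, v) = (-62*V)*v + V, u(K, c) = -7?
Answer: 1892250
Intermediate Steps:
m(V, v) = V - 62*V*v (m(V, v) = -62*V*v + V = V - 62*V*v)
m(-87, u(1, -12))*(-171 + 121) = (-87*(1 - 62*(-7)))*(-171 + 121) = -87*(1 + 434)*(-50) = -87*435*(-50) = -37845*(-50) = 1892250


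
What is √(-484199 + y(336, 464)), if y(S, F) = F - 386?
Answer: 11*I*√4001 ≈ 695.79*I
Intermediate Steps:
y(S, F) = -386 + F
√(-484199 + y(336, 464)) = √(-484199 + (-386 + 464)) = √(-484199 + 78) = √(-484121) = 11*I*√4001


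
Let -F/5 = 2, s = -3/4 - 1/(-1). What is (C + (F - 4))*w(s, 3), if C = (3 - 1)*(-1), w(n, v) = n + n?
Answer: -8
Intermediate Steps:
s = ¼ (s = -3*¼ - 1*(-1) = -¾ + 1 = ¼ ≈ 0.25000)
F = -10 (F = -5*2 = -10)
w(n, v) = 2*n
C = -2 (C = 2*(-1) = -2)
(C + (F - 4))*w(s, 3) = (-2 + (-10 - 4))*(2*(¼)) = (-2 - 14)*(½) = -16*½ = -8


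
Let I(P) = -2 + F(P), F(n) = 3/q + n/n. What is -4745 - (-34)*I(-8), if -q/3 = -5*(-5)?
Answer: -119509/25 ≈ -4780.4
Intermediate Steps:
q = -75 (q = -(-15)*(-5) = -3*25 = -75)
F(n) = 24/25 (F(n) = 3/(-75) + n/n = 3*(-1/75) + 1 = -1/25 + 1 = 24/25)
I(P) = -26/25 (I(P) = -2 + 24/25 = -26/25)
-4745 - (-34)*I(-8) = -4745 - (-34)*(-26)/25 = -4745 - 1*884/25 = -4745 - 884/25 = -119509/25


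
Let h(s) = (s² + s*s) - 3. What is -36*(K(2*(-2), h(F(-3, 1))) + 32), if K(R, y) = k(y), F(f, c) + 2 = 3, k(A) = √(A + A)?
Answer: -1152 - 36*I*√2 ≈ -1152.0 - 50.912*I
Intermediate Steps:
k(A) = √2*√A (k(A) = √(2*A) = √2*√A)
F(f, c) = 1 (F(f, c) = -2 + 3 = 1)
h(s) = -3 + 2*s² (h(s) = (s² + s²) - 3 = 2*s² - 3 = -3 + 2*s²)
K(R, y) = √2*√y
-36*(K(2*(-2), h(F(-3, 1))) + 32) = -36*(√2*√(-3 + 2*1²) + 32) = -36*(√2*√(-3 + 2*1) + 32) = -36*(√2*√(-3 + 2) + 32) = -36*(√2*√(-1) + 32) = -36*(√2*I + 32) = -36*(I*√2 + 32) = -36*(32 + I*√2) = -1152 - 36*I*√2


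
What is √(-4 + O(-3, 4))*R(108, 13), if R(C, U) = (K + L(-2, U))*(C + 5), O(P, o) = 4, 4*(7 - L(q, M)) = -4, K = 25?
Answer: 0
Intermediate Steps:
L(q, M) = 8 (L(q, M) = 7 - ¼*(-4) = 7 + 1 = 8)
R(C, U) = 165 + 33*C (R(C, U) = (25 + 8)*(C + 5) = 33*(5 + C) = 165 + 33*C)
√(-4 + O(-3, 4))*R(108, 13) = √(-4 + 4)*(165 + 33*108) = √0*(165 + 3564) = 0*3729 = 0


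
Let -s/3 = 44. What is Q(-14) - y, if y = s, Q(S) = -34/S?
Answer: 941/7 ≈ 134.43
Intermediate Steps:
s = -132 (s = -3*44 = -132)
y = -132
Q(-14) - y = -34/(-14) - 1*(-132) = -34*(-1/14) + 132 = 17/7 + 132 = 941/7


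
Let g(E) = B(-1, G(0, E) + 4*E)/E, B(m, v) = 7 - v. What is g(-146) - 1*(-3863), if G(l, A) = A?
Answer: 563261/146 ≈ 3858.0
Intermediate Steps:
g(E) = (7 - 5*E)/E (g(E) = (7 - (E + 4*E))/E = (7 - 5*E)/E)
g(-146) - 1*(-3863) = (-5 + 7/(-146)) - 1*(-3863) = (-5 + 7*(-1/146)) + 3863 = (-5 - 7/146) + 3863 = -737/146 + 3863 = 563261/146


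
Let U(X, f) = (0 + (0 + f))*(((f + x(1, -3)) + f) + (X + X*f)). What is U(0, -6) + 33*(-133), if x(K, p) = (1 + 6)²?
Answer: -4611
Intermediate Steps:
x(K, p) = 49 (x(K, p) = 7² = 49)
U(X, f) = f*(49 + X + 2*f + X*f) (U(X, f) = (0 + (0 + f))*(((f + 49) + f) + (X + X*f)) = (0 + f)*(((49 + f) + f) + (X + X*f)) = f*((49 + 2*f) + (X + X*f)) = f*(49 + X + 2*f + X*f))
U(0, -6) + 33*(-133) = -6*(49 + 0 + 2*(-6) + 0*(-6)) + 33*(-133) = -6*(49 + 0 - 12 + 0) - 4389 = -6*37 - 4389 = -222 - 4389 = -4611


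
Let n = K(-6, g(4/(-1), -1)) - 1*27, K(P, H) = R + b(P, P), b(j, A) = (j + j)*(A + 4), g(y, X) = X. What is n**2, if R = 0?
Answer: 9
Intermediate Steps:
b(j, A) = 2*j*(4 + A) (b(j, A) = (2*j)*(4 + A) = 2*j*(4 + A))
K(P, H) = 2*P*(4 + P) (K(P, H) = 0 + 2*P*(4 + P) = 2*P*(4 + P))
n = -3 (n = 2*(-6)*(4 - 6) - 1*27 = 2*(-6)*(-2) - 27 = 24 - 27 = -3)
n**2 = (-3)**2 = 9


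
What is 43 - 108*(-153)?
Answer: 16567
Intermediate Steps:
43 - 108*(-153) = 43 + 16524 = 16567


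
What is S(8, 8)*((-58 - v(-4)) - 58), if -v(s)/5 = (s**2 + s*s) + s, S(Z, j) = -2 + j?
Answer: 144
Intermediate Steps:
v(s) = -10*s**2 - 5*s (v(s) = -5*((s**2 + s*s) + s) = -5*((s**2 + s**2) + s) = -5*(2*s**2 + s) = -5*(s + 2*s**2) = -10*s**2 - 5*s)
S(8, 8)*((-58 - v(-4)) - 58) = (-2 + 8)*((-58 - (-5)*(-4)*(1 + 2*(-4))) - 58) = 6*((-58 - (-5)*(-4)*(1 - 8)) - 58) = 6*((-58 - (-5)*(-4)*(-7)) - 58) = 6*((-58 - 1*(-140)) - 58) = 6*((-58 + 140) - 58) = 6*(82 - 58) = 6*24 = 144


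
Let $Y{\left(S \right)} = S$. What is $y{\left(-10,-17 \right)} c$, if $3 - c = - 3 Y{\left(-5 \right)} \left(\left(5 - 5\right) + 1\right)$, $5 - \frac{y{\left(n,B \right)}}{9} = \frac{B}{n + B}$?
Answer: $-472$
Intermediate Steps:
$y{\left(n,B \right)} = 45 - \frac{9 B}{B + n}$ ($y{\left(n,B \right)} = 45 - 9 \frac{B}{n + B} = 45 - 9 \frac{B}{B + n} = 45 - \frac{9 B}{B + n}$)
$c = -12$ ($c = 3 - \left(-3\right) \left(-5\right) \left(\left(5 - 5\right) + 1\right) = 3 - 15 \left(0 + 1\right) = 3 - 15 \cdot 1 = 3 - 15 = -12$)
$y{\left(-10,-17 \right)} c = \frac{9 \left(4 \left(-17\right) + 5 \left(-10\right)\right)}{-17 - 10} \left(-12\right) = \frac{9 \left(-68 - 50\right)}{-27} \left(-12\right) = 9 \left(- \frac{1}{27}\right) \left(-118\right) \left(-12\right) = \frac{118}{3} \left(-12\right) = -472$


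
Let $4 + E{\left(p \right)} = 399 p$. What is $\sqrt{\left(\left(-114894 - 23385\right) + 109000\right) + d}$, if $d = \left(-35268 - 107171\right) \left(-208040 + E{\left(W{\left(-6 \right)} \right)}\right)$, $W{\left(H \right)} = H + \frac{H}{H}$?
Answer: $\sqrt{29917715842} \approx 1.7297 \cdot 10^{5}$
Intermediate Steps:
$W{\left(H \right)} = 1 + H$ ($W{\left(H \right)} = H + 1 = 1 + H$)
$E{\left(p \right)} = -4 + 399 p$
$d = 29917745121$ ($d = \left(-35268 - 107171\right) \left(-208040 + \left(-4 + 399 \left(1 - 6\right)\right)\right) = - 142439 \left(-208040 + \left(-4 + 399 \left(-5\right)\right)\right) = - 142439 \left(-208040 - 1999\right) = \left(-142439\right) \left(-210039\right) = 29917745121$)
$\sqrt{\left(\left(-114894 - 23385\right) + 109000\right) + d} = \sqrt{\left(\left(-114894 - 23385\right) + 109000\right) + 29917745121} = \sqrt{\left(-138279 + 109000\right) + 29917745121} = \sqrt{-29279 + 29917745121} = \sqrt{29917715842}$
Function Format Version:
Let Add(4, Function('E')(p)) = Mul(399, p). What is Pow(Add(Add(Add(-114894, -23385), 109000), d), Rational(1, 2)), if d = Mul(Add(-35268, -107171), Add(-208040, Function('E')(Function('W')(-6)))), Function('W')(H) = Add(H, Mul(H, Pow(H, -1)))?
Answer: Pow(29917715842, Rational(1, 2)) ≈ 1.7297e+5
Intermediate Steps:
Function('W')(H) = Add(1, H) (Function('W')(H) = Add(H, 1) = Add(1, H))
Function('E')(p) = Add(-4, Mul(399, p))
d = 29917745121 (d = Mul(Add(-35268, -107171), Add(-208040, Add(-4, Mul(399, Add(1, -6))))) = Mul(-142439, Add(-208040, Add(-4, Mul(399, -5)))) = Mul(-142439, Add(-208040, Add(-4, -1995))) = Mul(-142439, Add(-208040, -1999)) = Mul(-142439, -210039) = 29917745121)
Pow(Add(Add(Add(-114894, -23385), 109000), d), Rational(1, 2)) = Pow(Add(Add(Add(-114894, -23385), 109000), 29917745121), Rational(1, 2)) = Pow(Add(Add(-138279, 109000), 29917745121), Rational(1, 2)) = Pow(Add(-29279, 29917745121), Rational(1, 2)) = Pow(29917715842, Rational(1, 2))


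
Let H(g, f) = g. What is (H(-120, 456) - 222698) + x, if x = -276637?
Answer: -499455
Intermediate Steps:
(H(-120, 456) - 222698) + x = (-120 - 222698) - 276637 = -222818 - 276637 = -499455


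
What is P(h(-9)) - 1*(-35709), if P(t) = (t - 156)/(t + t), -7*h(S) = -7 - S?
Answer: 71965/2 ≈ 35983.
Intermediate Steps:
h(S) = 1 + S/7 (h(S) = -(-7 - S)/7 = 1 + S/7)
P(t) = (-156 + t)/(2*t) (P(t) = (-156 + t)/((2*t)) = (-156 + t)*(1/(2*t)) = (-156 + t)/(2*t))
P(h(-9)) - 1*(-35709) = (-156 + (1 + (⅐)*(-9)))/(2*(1 + (⅐)*(-9))) - 1*(-35709) = (-156 + (1 - 9/7))/(2*(1 - 9/7)) + 35709 = (-156 - 2/7)/(2*(-2/7)) + 35709 = (½)*(-7/2)*(-1094/7) + 35709 = 547/2 + 35709 = 71965/2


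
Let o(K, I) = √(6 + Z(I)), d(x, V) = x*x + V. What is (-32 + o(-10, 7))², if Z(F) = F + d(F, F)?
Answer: (32 - √69)² ≈ 561.38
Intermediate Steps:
d(x, V) = V + x² (d(x, V) = x² + V = V + x²)
Z(F) = F² + 2*F (Z(F) = F + (F + F²) = F² + 2*F)
o(K, I) = √(6 + I*(2 + I))
(-32 + o(-10, 7))² = (-32 + √(6 + 7² + 2*7))² = (-32 + √(6 + 49 + 14))² = (-32 + √69)²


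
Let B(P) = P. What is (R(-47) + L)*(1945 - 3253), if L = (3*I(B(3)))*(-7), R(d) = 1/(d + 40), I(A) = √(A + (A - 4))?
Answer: 1308/7 + 27468*√2 ≈ 39033.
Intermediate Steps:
I(A) = √(-4 + 2*A) (I(A) = √(A + (-4 + A)) = √(-4 + 2*A))
R(d) = 1/(40 + d)
L = -21*√2 (L = (3*√(-4 + 2*3))*(-7) = (3*√(-4 + 6))*(-7) = (3*√2)*(-7) = -21*√2 ≈ -29.698)
(R(-47) + L)*(1945 - 3253) = (1/(40 - 47) - 21*√2)*(1945 - 3253) = (1/(-7) - 21*√2)*(-1308) = (-⅐ - 21*√2)*(-1308) = 1308/7 + 27468*√2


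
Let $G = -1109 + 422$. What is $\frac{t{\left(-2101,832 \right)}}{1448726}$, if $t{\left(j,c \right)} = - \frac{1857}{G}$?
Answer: $\frac{619}{331758254} \approx 1.8658 \cdot 10^{-6}$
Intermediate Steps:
$G = -687$
$t{\left(j,c \right)} = \frac{619}{229}$ ($t{\left(j,c \right)} = - \frac{1857}{-687} = \left(-1857\right) \left(- \frac{1}{687}\right) = \frac{619}{229}$)
$\frac{t{\left(-2101,832 \right)}}{1448726} = \frac{619}{229 \cdot 1448726} = \frac{619}{229} \cdot \frac{1}{1448726} = \frac{619}{331758254}$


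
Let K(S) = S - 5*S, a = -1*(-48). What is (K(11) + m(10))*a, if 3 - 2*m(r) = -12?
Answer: -1752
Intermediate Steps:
m(r) = 15/2 (m(r) = 3/2 - ½*(-12) = 3/2 + 6 = 15/2)
a = 48
K(S) = -4*S
(K(11) + m(10))*a = (-4*11 + 15/2)*48 = (-44 + 15/2)*48 = -73/2*48 = -1752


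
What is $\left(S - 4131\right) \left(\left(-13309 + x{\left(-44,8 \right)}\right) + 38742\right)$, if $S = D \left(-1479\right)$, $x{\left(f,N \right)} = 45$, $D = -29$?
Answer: $987527280$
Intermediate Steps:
$S = 42891$ ($S = \left(-29\right) \left(-1479\right) = 42891$)
$\left(S - 4131\right) \left(\left(-13309 + x{\left(-44,8 \right)}\right) + 38742\right) = \left(42891 - 4131\right) \left(\left(-13309 + 45\right) + 38742\right) = \left(42891 - 4131\right) \left(-13264 + 38742\right) = 38760 \cdot 25478 = 987527280$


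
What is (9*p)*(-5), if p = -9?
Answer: 405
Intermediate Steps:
(9*p)*(-5) = (9*(-9))*(-5) = -81*(-5) = 405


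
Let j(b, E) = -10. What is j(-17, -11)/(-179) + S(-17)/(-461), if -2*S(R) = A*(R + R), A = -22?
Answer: 71556/82519 ≈ 0.86715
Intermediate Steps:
S(R) = 22*R (S(R) = -(-11)*(R + R) = -(-11)*2*R = -(-22)*R = 22*R)
j(-17, -11)/(-179) + S(-17)/(-461) = -10/(-179) + (22*(-17))/(-461) = -10*(-1/179) - 374*(-1/461) = 10/179 + 374/461 = 71556/82519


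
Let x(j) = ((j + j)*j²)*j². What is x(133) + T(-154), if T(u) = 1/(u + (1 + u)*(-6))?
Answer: 63588936124505/764 ≈ 8.3232e+10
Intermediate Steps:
T(u) = 1/(-6 - 5*u) (T(u) = 1/(u + (-6 - 6*u)) = 1/(-6 - 5*u))
x(j) = 2*j⁵ (x(j) = ((2*j)*j²)*j² = (2*j³)*j² = 2*j⁵)
x(133) + T(-154) = 2*133⁵ - 1/(6 + 5*(-154)) = 2*41615795893 - 1/(6 - 770) = 83231591786 - 1/(-764) = 83231591786 - 1*(-1/764) = 83231591786 + 1/764 = 63588936124505/764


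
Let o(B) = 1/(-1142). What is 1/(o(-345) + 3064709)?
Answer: 1142/3499897677 ≈ 3.2630e-7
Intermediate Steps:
o(B) = -1/1142
1/(o(-345) + 3064709) = 1/(-1/1142 + 3064709) = 1/(3499897677/1142) = 1142/3499897677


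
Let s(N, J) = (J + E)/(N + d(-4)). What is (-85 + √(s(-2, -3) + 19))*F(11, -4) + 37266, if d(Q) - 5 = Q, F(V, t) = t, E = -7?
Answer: 37606 - 4*√29 ≈ 37584.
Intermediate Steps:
d(Q) = 5 + Q
s(N, J) = (-7 + J)/(1 + N) (s(N, J) = (J - 7)/(N + (5 - 4)) = (-7 + J)/(N + 1) = (-7 + J)/(1 + N))
(-85 + √(s(-2, -3) + 19))*F(11, -4) + 37266 = (-85 + √((-7 - 3)/(1 - 2) + 19))*(-4) + 37266 = (-85 + √(-10/(-1) + 19))*(-4) + 37266 = (-85 + √(-1*(-10) + 19))*(-4) + 37266 = (-85 + √(10 + 19))*(-4) + 37266 = (-85 + √29)*(-4) + 37266 = (340 - 4*√29) + 37266 = 37606 - 4*√29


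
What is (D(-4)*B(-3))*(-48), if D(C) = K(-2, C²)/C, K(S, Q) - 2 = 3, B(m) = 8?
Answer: 480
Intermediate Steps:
K(S, Q) = 5 (K(S, Q) = 2 + 3 = 5)
D(C) = 5/C
(D(-4)*B(-3))*(-48) = ((5/(-4))*8)*(-48) = ((5*(-¼))*8)*(-48) = -5/4*8*(-48) = -10*(-48) = 480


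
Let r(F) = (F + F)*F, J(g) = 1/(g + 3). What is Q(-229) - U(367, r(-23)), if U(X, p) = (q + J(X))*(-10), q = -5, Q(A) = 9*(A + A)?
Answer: -154363/37 ≈ -4172.0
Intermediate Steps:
J(g) = 1/(3 + g)
r(F) = 2*F**2 (r(F) = (2*F)*F = 2*F**2)
Q(A) = 18*A (Q(A) = 9*(2*A) = 18*A)
U(X, p) = 50 - 10/(3 + X) (U(X, p) = (-5 + 1/(3 + X))*(-10) = 50 - 10/(3 + X))
Q(-229) - U(367, r(-23)) = 18*(-229) - 10*(14 + 5*367)/(3 + 367) = -4122 - 10*(14 + 1835)/370 = -4122 - 10*1849/370 = -4122 - 1*1849/37 = -4122 - 1849/37 = -154363/37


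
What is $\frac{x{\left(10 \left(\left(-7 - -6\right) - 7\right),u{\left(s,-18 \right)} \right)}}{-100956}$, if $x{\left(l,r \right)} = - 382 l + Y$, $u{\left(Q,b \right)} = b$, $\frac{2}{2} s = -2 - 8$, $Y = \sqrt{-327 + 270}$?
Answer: $- \frac{7640}{25239} - \frac{i \sqrt{57}}{100956} \approx -0.30271 - 7.4783 \cdot 10^{-5} i$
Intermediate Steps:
$Y = i \sqrt{57}$ ($Y = \sqrt{-57} = i \sqrt{57} \approx 7.5498 i$)
$s = -10$ ($s = -2 - 8 = -10$)
$x{\left(l,r \right)} = - 382 l + i \sqrt{57}$
$\frac{x{\left(10 \left(\left(-7 - -6\right) - 7\right),u{\left(s,-18 \right)} \right)}}{-100956} = \frac{- 382 \cdot 10 \left(\left(-7 - -6\right) - 7\right) + i \sqrt{57}}{-100956} = \left(- 382 \cdot 10 \left(\left(-7 + 6\right) - 7\right) + i \sqrt{57}\right) \left(- \frac{1}{100956}\right) = \left(- 382 \cdot 10 \left(-1 - 7\right) + i \sqrt{57}\right) \left(- \frac{1}{100956}\right) = \left(- 382 \cdot 10 \left(-8\right) + i \sqrt{57}\right) \left(- \frac{1}{100956}\right) = \left(\left(-382\right) \left(-80\right) + i \sqrt{57}\right) \left(- \frac{1}{100956}\right) = \left(30560 + i \sqrt{57}\right) \left(- \frac{1}{100956}\right) = - \frac{7640}{25239} - \frac{i \sqrt{57}}{100956}$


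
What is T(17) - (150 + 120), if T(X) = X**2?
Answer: 19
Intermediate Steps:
T(17) - (150 + 120) = 17**2 - (150 + 120) = 289 - 1*270 = 289 - 270 = 19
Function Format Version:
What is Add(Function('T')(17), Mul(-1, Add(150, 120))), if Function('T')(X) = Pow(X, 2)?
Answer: 19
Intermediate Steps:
Add(Function('T')(17), Mul(-1, Add(150, 120))) = Add(Pow(17, 2), Mul(-1, Add(150, 120))) = Add(289, Mul(-1, 270)) = Add(289, -270) = 19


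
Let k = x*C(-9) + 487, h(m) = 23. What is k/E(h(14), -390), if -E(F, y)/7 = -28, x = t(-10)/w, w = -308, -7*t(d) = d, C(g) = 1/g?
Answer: 4724879/1901592 ≈ 2.4847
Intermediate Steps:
t(d) = -d/7
x = -5/1078 (x = -1/7*(-10)/(-308) = (10/7)*(-1/308) = -5/1078 ≈ -0.0046382)
E(F, y) = 196 (E(F, y) = -7*(-28) = 196)
k = 4724879/9702 (k = -5/1078/(-9) + 487 = -5/1078*(-1/9) + 487 = 5/9702 + 487 = 4724879/9702 ≈ 487.00)
k/E(h(14), -390) = (4724879/9702)/196 = (4724879/9702)*(1/196) = 4724879/1901592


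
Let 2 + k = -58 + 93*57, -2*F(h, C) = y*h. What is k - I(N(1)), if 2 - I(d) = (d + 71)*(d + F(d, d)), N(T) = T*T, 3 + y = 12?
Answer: 4987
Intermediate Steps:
y = 9 (y = -3 + 12 = 9)
F(h, C) = -9*h/2
N(T) = T²
I(d) = 2 + 7*d*(71 + d)/2 (I(d) = 2 - (d + 71)*(d - 9*d/2) = 2 - (71 + d)*(-7*d/2) = 2 - (-7)*d*(71 + d)/2 = 2 + 7*d*(71 + d)/2)
k = 5241 (k = -2 + (-58 + 93*57) = -2 + (-58 + 5301) = -2 + 5243 = 5241)
k - I(N(1)) = 5241 - (2 + 7*(1²)²/2 + (497/2)*1²) = 5241 - (2 + (7/2)*1² + (497/2)*1) = 5241 - (2 + (7/2)*1 + 497/2) = 5241 - (2 + 7/2 + 497/2) = 5241 - 1*254 = 5241 - 254 = 4987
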